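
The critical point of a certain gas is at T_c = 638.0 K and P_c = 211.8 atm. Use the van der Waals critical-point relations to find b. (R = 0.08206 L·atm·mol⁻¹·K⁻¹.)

From T_c = 8a/(27Rb) and P_c = a/(27b²): b = R T_c/(8 P_c).
b = (0.08206)(638.0)/(8×211.8) = 52.354/1694.4 = 0.03090 L/mol

b ≈ 0.03090 L/mol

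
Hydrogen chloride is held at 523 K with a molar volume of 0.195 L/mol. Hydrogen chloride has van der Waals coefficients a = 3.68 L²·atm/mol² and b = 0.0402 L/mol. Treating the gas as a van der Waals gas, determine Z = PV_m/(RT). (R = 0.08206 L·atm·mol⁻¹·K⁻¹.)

P = RT/(V_m − b) − a/V_m² = (0.08206)(523)/(0.195 − 0.0402) − 3.68/(0.195)²
  = 42.917/0.15480 − 96.778 = 277.24 − 96.778 = 180.46 atm
Z = PV_m/(RT) = (180.46)(0.195)/((0.08206)(523)) = 35.190/42.917 = 0.8200

Z ≈ 0.8200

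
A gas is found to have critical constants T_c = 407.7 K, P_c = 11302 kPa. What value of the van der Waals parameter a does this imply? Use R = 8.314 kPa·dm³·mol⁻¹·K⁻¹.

a ≈ 428.9 kPa·dm⁶/mol²

From T_c = 8a/(27Rb) and P_c = a/(27b²): a = 27 R² T_c²/(64 P_c).
a = 27×(8.314)²×(407.7)²/(64×11302) = 310216738/723328 = 428.9 kPa·dm⁶/mol²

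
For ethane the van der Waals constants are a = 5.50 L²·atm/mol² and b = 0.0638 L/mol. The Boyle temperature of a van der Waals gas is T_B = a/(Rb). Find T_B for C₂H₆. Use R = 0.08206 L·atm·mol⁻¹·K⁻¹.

For a van der Waals gas the second virial coefficient B₂ = b − a/(RT) vanishes at T_B = a/(Rb).
T_B = 5.50/(0.08206×0.0638) = 5.50/0.0052354 = 1051 K

T_B ≈ 1051 K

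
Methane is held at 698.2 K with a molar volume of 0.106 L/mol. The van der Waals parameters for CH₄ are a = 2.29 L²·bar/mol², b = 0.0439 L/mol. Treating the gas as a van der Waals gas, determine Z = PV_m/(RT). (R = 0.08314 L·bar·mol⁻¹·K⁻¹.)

P = RT/(V_m − b) − a/V_m² = (0.08314)(698.2)/(0.106 − 0.0439) − 2.29/(0.106)²
  = 58.048/0.062100 − 203.81 = 934.75 − 203.81 = 730.94 bar
Z = PV_m/(RT) = (730.94)(0.106)/((0.08314)(698.2)) = 77.480/58.048 = 1.335

Z ≈ 1.335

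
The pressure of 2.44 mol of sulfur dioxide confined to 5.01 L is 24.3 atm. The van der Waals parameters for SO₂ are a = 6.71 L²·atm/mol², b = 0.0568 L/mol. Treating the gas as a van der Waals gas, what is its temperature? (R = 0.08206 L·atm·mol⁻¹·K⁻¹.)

T = (P + a n²/V²)(V − nb)/(nR)
P + a n²/V² = 24.3 + (6.71)(2.44)²/(5.01)² = 25.892 atm
V − nb = 5.01 − (2.44)(0.0568) = 4.8714 L
T = (25.892)(4.8714)/((2.44)(0.08206)) = 629.9 K

T ≈ 629.9 K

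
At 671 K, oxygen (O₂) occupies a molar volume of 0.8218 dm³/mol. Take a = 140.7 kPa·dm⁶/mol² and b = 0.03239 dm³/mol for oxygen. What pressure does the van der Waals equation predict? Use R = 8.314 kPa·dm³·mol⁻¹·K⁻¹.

P = RT/(V_m − b) − a/V_m²
RT/(V_m − b) = (8.314)(671)/(0.8218 − 0.03239) = 5578.7/0.78941 = 7066.9 kPa
a/V_m² = 140.7/(0.8218)² = 208.33 kPa
P = 7066.9 − 208.33 = 6859 kPa

P ≈ 6859 kPa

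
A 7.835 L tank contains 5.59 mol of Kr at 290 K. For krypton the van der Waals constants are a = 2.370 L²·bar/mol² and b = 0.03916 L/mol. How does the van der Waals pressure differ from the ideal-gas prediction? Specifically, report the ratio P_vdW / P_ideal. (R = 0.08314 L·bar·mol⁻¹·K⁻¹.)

Ideal: P_ideal = nRT/V = (5.59)(0.08314)(290)/7.835 = 17.2021 bar
vdW: P = nRT/(V − nb) − a n²/V² = 134.778/7.61610 − 74.0580/61.3872 = 17.6965 − 1.20641 = 16.4901 bar
Ratio = 16.4901/17.2021 = 0.9586

P_vdW / P_ideal ≈ 0.9586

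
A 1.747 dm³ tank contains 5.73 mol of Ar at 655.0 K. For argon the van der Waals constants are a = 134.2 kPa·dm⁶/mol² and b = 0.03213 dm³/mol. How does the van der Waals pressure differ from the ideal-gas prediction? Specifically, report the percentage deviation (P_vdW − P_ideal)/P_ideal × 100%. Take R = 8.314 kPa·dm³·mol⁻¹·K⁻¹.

Ideal: P_ideal = nRT/V = (5.73)(8.314)(655.0)/1.747 = 17861.3 kPa
vdW: P = nRT/(V − nb) − a n²/V² = 31203.7/1.56290 − 4406.18/3.05201 = 19965.3 − 1443.70 = 18521.6 kPa
% deviation = (18521.6 − 17861.3)/17861.3 × 100% = 3.70%

3.70 %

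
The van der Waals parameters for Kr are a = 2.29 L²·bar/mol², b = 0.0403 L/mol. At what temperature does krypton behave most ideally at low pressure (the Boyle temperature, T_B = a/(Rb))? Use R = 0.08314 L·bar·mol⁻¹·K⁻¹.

T_B ≈ 683.5 K

For a van der Waals gas the second virial coefficient B₂ = b − a/(RT) vanishes at T_B = a/(Rb).
T_B = 2.29/(0.08314×0.0403) = 2.29/0.0033505 = 683.5 K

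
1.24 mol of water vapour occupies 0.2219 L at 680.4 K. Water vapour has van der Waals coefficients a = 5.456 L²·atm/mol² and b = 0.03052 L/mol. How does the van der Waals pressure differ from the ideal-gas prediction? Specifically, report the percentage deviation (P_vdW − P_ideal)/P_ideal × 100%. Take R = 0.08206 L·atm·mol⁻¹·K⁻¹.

-34.04 %

Ideal: P_ideal = nRT/V = (1.24)(0.08206)(680.4)/0.2219 = 312.004 atm
vdW: P = nRT/(V − nb) − a n²/V² = 69.2337/0.184055 − 8.38915/0.0492396 = 376.158 − 170.374 = 205.784 atm
% deviation = (205.784 − 312.004)/312.004 × 100% = -34.04%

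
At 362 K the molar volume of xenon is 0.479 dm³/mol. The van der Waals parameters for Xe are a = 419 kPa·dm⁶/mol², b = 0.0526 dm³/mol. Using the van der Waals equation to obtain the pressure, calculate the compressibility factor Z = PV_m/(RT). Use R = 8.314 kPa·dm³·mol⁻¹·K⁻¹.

P = RT/(V_m − b) − a/V_m² = (8.314)(362)/(0.479 − 0.0526) − 419/(0.479)²
  = 3009.7/0.42640 − 1826.2 = 7058.4 − 1826.2 = 5232.2 kPa
Z = PV_m/(RT) = (5232.2)(0.479)/((8.314)(362)) = 2506.2/3009.7 = 0.8327

Z ≈ 0.8327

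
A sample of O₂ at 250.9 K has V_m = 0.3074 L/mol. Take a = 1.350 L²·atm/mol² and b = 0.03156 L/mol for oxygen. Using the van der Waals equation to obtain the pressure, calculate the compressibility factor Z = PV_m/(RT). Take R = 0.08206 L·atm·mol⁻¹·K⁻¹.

Z ≈ 0.9011

P = RT/(V_m − b) − a/V_m² = (0.08206)(250.9)/(0.3074 − 0.03156) − 1.350/(0.3074)²
  = 20.589/0.27584 − 14.287 = 74.641 − 14.287 = 60.354 atm
Z = PV_m/(RT) = (60.354)(0.3074)/((0.08206)(250.9)) = 18.553/20.589 = 0.9011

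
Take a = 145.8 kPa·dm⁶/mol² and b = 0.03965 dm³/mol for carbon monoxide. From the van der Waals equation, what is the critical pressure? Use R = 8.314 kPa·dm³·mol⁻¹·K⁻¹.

P_c ≈ 3435 kPa

For a van der Waals gas, P_c = a/(27b²).
P_c = 145.8/(27×(0.03965)²) = 145.8/0.042447 = 3435 kPa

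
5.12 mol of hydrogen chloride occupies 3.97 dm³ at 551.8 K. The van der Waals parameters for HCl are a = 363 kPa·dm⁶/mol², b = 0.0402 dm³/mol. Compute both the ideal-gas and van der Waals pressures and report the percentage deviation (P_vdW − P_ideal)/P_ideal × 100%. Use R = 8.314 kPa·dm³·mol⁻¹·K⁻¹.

-4.74 %

Ideal: P_ideal = nRT/V = (5.12)(8.314)(551.8)/3.97 = 5916.59 kPa
vdW: P = nRT/(V − nb) − a n²/V² = 23488.8/3.76418 − 9515.83/15.7609 = 6240.08 − 603.762 = 5636.32 kPa
% deviation = (5636.32 − 5916.59)/5916.59 × 100% = -4.74%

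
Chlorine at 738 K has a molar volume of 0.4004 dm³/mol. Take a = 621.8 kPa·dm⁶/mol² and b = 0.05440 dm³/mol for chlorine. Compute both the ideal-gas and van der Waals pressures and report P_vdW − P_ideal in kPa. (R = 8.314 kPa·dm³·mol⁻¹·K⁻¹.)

Ideal: P_ideal = RT/V_m = (8.314)(738)/0.4004 = 15324.0 kPa
vdW: P = RT/(V_m − b) − a/V_m² = 6135.73/0.346000 − 621.8/0.160320 = 17733.3 − 3878.49 = 13854.8 kPa
ΔP = 13854.8 − 15324.0 = -1469 kPa

ΔP ≈ -1469 kPa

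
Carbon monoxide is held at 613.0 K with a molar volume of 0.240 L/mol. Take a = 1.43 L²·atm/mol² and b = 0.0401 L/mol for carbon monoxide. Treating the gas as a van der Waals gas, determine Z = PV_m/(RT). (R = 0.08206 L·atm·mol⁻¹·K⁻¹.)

Z ≈ 1.082

P = RT/(V_m − b) − a/V_m² = (0.08206)(613.0)/(0.240 − 0.0401) − 1.43/(0.240)²
  = 50.303/0.19990 − 24.826 = 251.64 − 24.826 = 226.81 atm
Z = PV_m/(RT) = (226.81)(0.240)/((0.08206)(613.0)) = 54.434/50.303 = 1.082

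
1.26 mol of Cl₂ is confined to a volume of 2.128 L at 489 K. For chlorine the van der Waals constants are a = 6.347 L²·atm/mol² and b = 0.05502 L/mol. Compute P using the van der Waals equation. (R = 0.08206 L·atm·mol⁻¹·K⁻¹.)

P = nRT/(V − nb) − a n²/V²
nRT/(V − nb) = (1.26)(0.08206)(489)/(2.128 − 1.26×0.05502) = 50.560/2.0587 = 24.559 atm
a n²/V² = (6.347)(1.26)²/(2.128)² = 2.2252 atm
P = 24.559 − 2.2252 = 22.33 atm

P ≈ 22.33 atm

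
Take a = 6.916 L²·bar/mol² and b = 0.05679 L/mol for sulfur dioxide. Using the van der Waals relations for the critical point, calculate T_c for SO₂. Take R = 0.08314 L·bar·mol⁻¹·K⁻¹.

For a van der Waals gas, T_c = 8a/(27Rb).
T_c = 8×6.916/(27×0.08314×0.05679) = 55.328/0.12748 = 434.0 K

T_c ≈ 434.0 K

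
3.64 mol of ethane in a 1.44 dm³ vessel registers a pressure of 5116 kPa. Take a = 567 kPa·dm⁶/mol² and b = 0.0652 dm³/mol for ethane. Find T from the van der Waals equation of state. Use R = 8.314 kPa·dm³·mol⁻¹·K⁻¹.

T = (P + a n²/V²)(V − nb)/(nR)
P + a n²/V² = 5116 + (567)(3.64)²/(1.44)² = 8738.9 kPa
V − nb = 1.44 − (3.64)(0.0652) = 1.2027 dm³
T = (8738.9)(1.2027)/((3.64)(8.314)) = 347.3 K

T ≈ 347.3 K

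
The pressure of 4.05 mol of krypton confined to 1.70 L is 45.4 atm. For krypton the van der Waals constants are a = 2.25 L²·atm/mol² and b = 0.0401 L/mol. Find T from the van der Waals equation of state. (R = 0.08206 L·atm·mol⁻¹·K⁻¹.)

T ≈ 269.1 K

T = (P + a n²/V²)(V − nb)/(nR)
P + a n²/V² = 45.4 + (2.25)(4.05)²/(1.70)² = 58.170 atm
V − nb = 1.70 − (4.05)(0.0401) = 1.5376 L
T = (58.170)(1.5376)/((4.05)(0.08206)) = 269.1 K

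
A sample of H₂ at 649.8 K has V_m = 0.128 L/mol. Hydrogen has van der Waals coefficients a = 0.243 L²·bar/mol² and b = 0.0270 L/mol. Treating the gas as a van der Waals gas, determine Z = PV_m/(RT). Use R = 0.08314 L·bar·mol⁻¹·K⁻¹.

Z ≈ 1.232

P = RT/(V_m − b) − a/V_m² = (0.08314)(649.8)/(0.128 − 0.0270) − 0.243/(0.128)²
  = 54.024/0.10100 − 14.832 = 534.89 − 14.832 = 520.06 bar
Z = PV_m/(RT) = (520.06)(0.128)/((0.08314)(649.8)) = 66.568/54.024 = 1.232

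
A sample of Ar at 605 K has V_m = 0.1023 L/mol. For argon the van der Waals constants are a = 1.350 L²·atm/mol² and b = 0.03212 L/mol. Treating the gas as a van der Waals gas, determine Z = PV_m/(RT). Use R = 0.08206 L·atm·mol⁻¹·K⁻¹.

P = RT/(V_m − b) − a/V_m² = (0.08206)(605)/(0.1023 − 0.03212) − 1.350/(0.1023)²
  = 49.646/0.070180 − 129.00 = 707.41 − 129.00 = 578.41 atm
Z = PV_m/(RT) = (578.41)(0.1023)/((0.08206)(605)) = 59.171/49.646 = 1.192

Z ≈ 1.192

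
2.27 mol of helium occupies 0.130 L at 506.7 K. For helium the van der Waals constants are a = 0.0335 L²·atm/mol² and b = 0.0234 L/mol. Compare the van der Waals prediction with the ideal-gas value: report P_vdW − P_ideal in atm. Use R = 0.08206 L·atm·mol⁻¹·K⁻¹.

ΔP ≈ 491.4 atm

Ideal: P_ideal = nRT/V = (2.27)(0.08206)(506.7)/0.130 = 726.047 atm
vdW: P = nRT/(V − nb) − a n²/V² = 94.3862/0.0768820 − 0.172622/0.0169000 = 1227.68 − 10.2143 = 1217.47 atm
ΔP = 1217.47 − 726.047 = 491.4 atm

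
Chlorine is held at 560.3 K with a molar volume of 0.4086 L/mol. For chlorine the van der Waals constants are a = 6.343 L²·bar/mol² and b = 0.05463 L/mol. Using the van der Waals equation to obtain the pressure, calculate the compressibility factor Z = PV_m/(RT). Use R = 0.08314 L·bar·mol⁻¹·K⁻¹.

P = RT/(V_m − b) − a/V_m² = (0.08314)(560.3)/(0.4086 − 0.05463) − 6.343/(0.4086)²
  = 46.583/0.35397 − 37.993 = 131.60 − 37.993 = 93.61 bar
Z = PV_m/(RT) = (93.61)(0.4086)/((0.08314)(560.3)) = 38.249/46.583 = 0.8211

Z ≈ 0.8211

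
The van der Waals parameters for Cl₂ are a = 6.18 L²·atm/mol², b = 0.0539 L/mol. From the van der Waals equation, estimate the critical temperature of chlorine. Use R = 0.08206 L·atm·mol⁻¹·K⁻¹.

For a van der Waals gas, T_c = 8a/(27Rb).
T_c = 8×6.18/(27×0.08206×0.0539) = 49.440/0.11942 = 414.0 K

T_c ≈ 414.0 K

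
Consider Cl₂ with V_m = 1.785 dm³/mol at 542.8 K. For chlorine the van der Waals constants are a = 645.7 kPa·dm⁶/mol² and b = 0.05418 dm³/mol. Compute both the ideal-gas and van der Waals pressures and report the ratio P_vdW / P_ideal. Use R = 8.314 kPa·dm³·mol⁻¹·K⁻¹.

Ideal: P_ideal = RT/V_m = (8.314)(542.8)/1.785 = 2528.20 kPa
vdW: P = RT/(V_m − b) − a/V_m² = 4512.84/1.73082 − 645.7/3.18623 = 2607.34 − 202.653 = 2404.69 kPa
Ratio = 2404.69/2528.20 = 0.9511

P_vdW / P_ideal ≈ 0.9511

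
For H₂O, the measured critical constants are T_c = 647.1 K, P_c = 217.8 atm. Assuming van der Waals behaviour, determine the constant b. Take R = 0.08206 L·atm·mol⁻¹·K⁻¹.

From T_c = 8a/(27Rb) and P_c = a/(27b²): b = R T_c/(8 P_c).
b = (0.08206)(647.1)/(8×217.8) = 53.101/1742.4 = 0.03048 L/mol

b ≈ 0.03048 L/mol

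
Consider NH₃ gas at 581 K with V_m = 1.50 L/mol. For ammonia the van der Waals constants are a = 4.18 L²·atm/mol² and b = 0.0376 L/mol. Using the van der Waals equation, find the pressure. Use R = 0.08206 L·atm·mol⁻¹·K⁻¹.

P ≈ 30.74 atm

P = RT/(V_m − b) − a/V_m²
RT/(V_m − b) = (0.08206)(581)/(1.50 − 0.0376) = 47.677/1.4624 = 32.602 atm
a/V_m² = 4.18/(1.50)² = 1.8578 atm
P = 32.602 − 1.8578 = 30.74 atm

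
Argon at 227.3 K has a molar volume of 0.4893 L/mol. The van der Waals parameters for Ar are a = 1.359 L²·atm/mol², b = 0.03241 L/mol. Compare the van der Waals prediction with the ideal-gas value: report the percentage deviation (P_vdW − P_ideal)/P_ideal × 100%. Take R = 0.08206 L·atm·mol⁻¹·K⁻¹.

-7.80 %

Ideal: P_ideal = RT/V_m = (0.08206)(227.3)/0.4893 = 38.1202 atm
vdW: P = RT/(V_m − b) − a/V_m² = 18.6522/0.456890 − 1.359/0.239414 = 40.8243 − 5.67636 = 35.1479 atm
% deviation = (35.1479 − 38.1202)/38.1202 × 100% = -7.80%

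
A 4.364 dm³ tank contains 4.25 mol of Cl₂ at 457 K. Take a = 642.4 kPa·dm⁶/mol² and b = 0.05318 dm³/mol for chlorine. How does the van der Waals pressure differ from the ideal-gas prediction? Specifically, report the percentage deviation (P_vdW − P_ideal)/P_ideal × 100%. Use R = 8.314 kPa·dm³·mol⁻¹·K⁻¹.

Ideal: P_ideal = nRT/V = (4.25)(8.314)(457)/4.364 = 3700.24 kPa
vdW: P = nRT/(V − nb) − a n²/V² = 16147.9/4.13799 − 11603.4/19.0445 = 3902.35 − 609.278 = 3293.07 kPa
% deviation = (3293.07 − 3700.24)/3700.24 × 100% = -11.00%

-11.00 %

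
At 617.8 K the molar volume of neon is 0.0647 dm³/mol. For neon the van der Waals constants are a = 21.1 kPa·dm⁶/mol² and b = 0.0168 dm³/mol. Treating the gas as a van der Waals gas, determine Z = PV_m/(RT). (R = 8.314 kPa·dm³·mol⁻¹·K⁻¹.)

P = RT/(V_m − b) − a/V_m² = (8.314)(617.8)/(0.0647 − 0.0168) − 21.1/(0.0647)²
  = 5136.4/0.047900 − 5040.5 = 107232 − 5040.5 = 102192 kPa
Z = PV_m/(RT) = (102192)(0.0647)/((8.314)(617.8)) = 6611.8/5136.4 = 1.287

Z ≈ 1.287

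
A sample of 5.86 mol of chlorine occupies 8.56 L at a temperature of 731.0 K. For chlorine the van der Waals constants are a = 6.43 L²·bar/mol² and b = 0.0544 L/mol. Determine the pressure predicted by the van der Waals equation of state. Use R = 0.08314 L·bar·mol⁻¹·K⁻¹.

P = nRT/(V − nb) − a n²/V²
nRT/(V − nb) = (5.86)(0.08314)(731.0)/(8.56 − 5.86×0.0544) = 356.14/8.2412 = 43.215 bar
a n²/V² = (6.43)(5.86)²/(8.56)² = 3.0134 bar
P = 43.215 − 3.0134 = 40.20 bar

P ≈ 40.20 bar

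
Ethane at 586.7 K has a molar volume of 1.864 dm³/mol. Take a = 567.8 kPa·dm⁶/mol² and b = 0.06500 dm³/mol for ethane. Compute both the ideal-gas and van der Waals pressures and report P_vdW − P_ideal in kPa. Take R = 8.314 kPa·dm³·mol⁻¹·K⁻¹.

Ideal: P_ideal = RT/V_m = (8.314)(586.7)/1.864 = 2616.86 kPa
vdW: P = RT/(V_m − b) − a/V_m² = 4877.82/1.79900 − 567.8/3.47450 = 2711.41 − 163.419 = 2547.99 kPa
ΔP = 2547.99 − 2616.86 = -68.9 kPa

ΔP ≈ -68.9 kPa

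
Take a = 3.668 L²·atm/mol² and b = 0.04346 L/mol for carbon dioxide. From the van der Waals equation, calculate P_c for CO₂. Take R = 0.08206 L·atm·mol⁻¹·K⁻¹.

For a van der Waals gas, P_c = a/(27b²).
P_c = 3.668/(27×(0.04346)²) = 3.668/0.050997 = 71.93 atm

P_c ≈ 71.93 atm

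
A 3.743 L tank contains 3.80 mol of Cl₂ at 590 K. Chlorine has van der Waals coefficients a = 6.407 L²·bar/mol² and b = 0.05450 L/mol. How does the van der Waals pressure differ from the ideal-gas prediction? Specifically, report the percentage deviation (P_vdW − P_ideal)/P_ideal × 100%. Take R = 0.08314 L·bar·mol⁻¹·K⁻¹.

-7.40 %

Ideal: P_ideal = nRT/V = (3.80)(0.08314)(590)/3.743 = 49.7996 bar
vdW: P = nRT/(V − nb) − a n²/V² = 186.400/3.53590 − 92.5171/14.0100 = 52.7164 − 6.60365 = 46.1128 bar
% deviation = (46.1128 − 49.7996)/49.7996 × 100% = -7.40%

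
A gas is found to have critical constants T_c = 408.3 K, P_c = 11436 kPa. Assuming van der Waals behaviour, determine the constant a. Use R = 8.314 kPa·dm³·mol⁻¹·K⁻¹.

a ≈ 425.1 kPa·dm⁶/mol²

From T_c = 8a/(27Rb) and P_c = a/(27b²): a = 27 R² T_c²/(64 P_c).
a = 27×(8.314)²×(408.3)²/(64×11436) = 311130484/731904 = 425.1 kPa·dm⁶/mol²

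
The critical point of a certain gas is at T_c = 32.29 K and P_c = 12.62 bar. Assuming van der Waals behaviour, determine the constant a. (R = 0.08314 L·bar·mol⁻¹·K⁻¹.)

a ≈ 0.2409 L²·bar/mol²

From T_c = 8a/(27Rb) and P_c = a/(27b²): a = 27 R² T_c²/(64 P_c).
a = 27×(0.08314)²×(32.29)²/(64×12.62) = 194.59/807.68 = 0.2409 L²·bar/mol²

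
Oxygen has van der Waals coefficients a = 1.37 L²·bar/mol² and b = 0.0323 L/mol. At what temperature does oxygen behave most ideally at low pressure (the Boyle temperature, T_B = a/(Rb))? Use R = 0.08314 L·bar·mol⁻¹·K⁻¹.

For a van der Waals gas the second virial coefficient B₂ = b − a/(RT) vanishes at T_B = a/(Rb).
T_B = 1.37/(0.08314×0.0323) = 1.37/0.0026854 = 510.2 K

T_B ≈ 510.2 K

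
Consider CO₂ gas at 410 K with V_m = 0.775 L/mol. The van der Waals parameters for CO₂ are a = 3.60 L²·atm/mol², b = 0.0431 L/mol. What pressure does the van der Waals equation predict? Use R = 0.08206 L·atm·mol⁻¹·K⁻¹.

P = RT/(V_m − b) − a/V_m²
RT/(V_m − b) = (0.08206)(410)/(0.775 − 0.0431) = 33.645/0.73190 = 45.969 atm
a/V_m² = 3.60/(0.775)² = 5.9938 atm
P = 45.969 − 5.9938 = 39.98 atm

P ≈ 39.98 atm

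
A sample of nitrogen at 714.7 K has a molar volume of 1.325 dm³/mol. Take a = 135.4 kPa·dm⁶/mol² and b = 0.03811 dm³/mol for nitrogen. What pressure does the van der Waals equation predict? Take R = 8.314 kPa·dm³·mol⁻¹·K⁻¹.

P = RT/(V_m − b) − a/V_m²
RT/(V_m − b) = (8.314)(714.7)/(1.325 − 0.03811) = 5942.0/1.2869 = 4617.3 kPa
a/V_m² = 135.4/(1.325)² = 77.124 kPa
P = 4617.3 − 77.124 = 4540 kPa

P ≈ 4540 kPa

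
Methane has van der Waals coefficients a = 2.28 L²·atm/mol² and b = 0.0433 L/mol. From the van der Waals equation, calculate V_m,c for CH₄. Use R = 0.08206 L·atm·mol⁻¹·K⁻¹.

V_m,c ≈ 0.1299 L/mol

For a van der Waals gas, V_m,c = 3b.
V_m,c = 3×0.0433 = 0.1299 L/mol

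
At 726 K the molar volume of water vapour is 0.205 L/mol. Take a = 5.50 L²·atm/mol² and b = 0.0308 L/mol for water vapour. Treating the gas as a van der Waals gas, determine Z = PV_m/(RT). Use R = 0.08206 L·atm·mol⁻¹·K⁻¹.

P = RT/(V_m − b) − a/V_m² = (0.08206)(726)/(0.205 − 0.0308) − 5.50/(0.205)²
  = 59.576/0.17420 − 130.87 = 342.00 − 130.87 = 211.13 atm
Z = PV_m/(RT) = (211.13)(0.205)/((0.08206)(726)) = 43.282/59.576 = 0.7265

Z ≈ 0.7265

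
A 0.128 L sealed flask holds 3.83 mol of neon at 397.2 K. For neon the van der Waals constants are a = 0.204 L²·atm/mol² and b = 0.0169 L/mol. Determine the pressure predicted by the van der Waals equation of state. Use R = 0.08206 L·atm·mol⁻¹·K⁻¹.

P ≈ 1790 atm

P = nRT/(V − nb) − a n²/V²
nRT/(V − nb) = (3.83)(0.08206)(397.2)/(0.128 − 3.83×0.0169) = 124.84/0.063273 = 1973.0 atm
a n²/V² = (0.204)(3.83)²/(0.128)² = 182.64 atm
P = 1973.0 − 182.64 = 1790 atm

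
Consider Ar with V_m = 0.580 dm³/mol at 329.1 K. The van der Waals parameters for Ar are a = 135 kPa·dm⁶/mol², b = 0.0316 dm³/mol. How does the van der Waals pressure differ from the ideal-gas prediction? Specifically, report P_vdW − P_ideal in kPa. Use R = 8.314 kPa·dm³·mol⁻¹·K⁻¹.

Ideal: P_ideal = RT/V_m = (8.314)(329.1)/0.580 = 4717.48 kPa
vdW: P = RT/(V_m − b) − a/V_m² = 2736.14/0.548400 − 135/0.336400 = 4989.31 − 401.308 = 4588.00 kPa
ΔP = 4588.00 − 4717.48 = -129.5 kPa

ΔP ≈ -129.5 kPa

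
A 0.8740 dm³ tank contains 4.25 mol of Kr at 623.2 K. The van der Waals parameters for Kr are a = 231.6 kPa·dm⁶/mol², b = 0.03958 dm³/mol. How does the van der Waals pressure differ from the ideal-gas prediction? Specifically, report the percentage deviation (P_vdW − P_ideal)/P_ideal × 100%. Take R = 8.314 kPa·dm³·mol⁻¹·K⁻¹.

Ideal: P_ideal = nRT/V = (4.25)(8.314)(623.2)/0.8740 = 25195.0 kPa
vdW: P = nRT/(V − nb) − a n²/V² = 22020.5/0.705785 − 4183.28/0.763876 = 31200.0 − 5476.39 = 25723.6 kPa
% deviation = (25723.6 − 25195.0)/25195.0 × 100% = 2.10%

2.10 %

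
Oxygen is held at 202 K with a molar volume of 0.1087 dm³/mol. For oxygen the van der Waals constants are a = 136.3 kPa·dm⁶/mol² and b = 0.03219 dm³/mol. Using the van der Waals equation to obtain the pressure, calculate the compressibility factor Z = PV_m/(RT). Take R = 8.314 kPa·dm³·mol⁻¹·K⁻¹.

Z ≈ 0.6741

P = RT/(V_m − b) − a/V_m² = (8.314)(202)/(0.1087 − 0.03219) − 136.3/(0.1087)²
  = 1679.4/0.076510 − 11536 = 21950 − 11536 = 10414 kPa
Z = PV_m/(RT) = (10414)(0.1087)/((8.314)(202)) = 1132.0/1679.4 = 0.6741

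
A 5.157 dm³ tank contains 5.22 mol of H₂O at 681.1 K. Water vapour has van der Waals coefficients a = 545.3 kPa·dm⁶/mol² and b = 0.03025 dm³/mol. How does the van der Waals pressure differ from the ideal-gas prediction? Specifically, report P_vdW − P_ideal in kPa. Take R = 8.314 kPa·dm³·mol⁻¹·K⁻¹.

Ideal: P_ideal = nRT/V = (5.22)(8.314)(681.1)/5.157 = 5731.84 kPa
vdW: P = nRT/(V − nb) − a n²/V² = 29559.1/4.99910 − 14858.6/26.5946 = 5912.88 − 558.707 = 5354.17 kPa
ΔP = 5354.17 − 5731.84 = -377.7 kPa

ΔP ≈ -377.7 kPa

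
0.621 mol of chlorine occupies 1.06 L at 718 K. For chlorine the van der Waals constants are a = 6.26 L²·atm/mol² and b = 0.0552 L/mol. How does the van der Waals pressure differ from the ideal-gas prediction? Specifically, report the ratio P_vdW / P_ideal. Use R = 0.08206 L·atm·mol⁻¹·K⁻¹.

Ideal: P_ideal = nRT/V = (0.621)(0.08206)(718)/1.06 = 34.5177 atm
vdW: P = nRT/(V − nb) − a n²/V² = 36.5887/1.02572 − 2.41411/1.12360 = 35.6712 − 2.14855 = 33.5227 atm
Ratio = 33.5227/34.5177 = 0.9712

P_vdW / P_ideal ≈ 0.9712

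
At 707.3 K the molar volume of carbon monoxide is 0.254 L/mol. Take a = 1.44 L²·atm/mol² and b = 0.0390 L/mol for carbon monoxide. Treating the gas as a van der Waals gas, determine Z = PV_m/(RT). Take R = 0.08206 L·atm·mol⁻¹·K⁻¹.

P = RT/(V_m − b) − a/V_m² = (0.08206)(707.3)/(0.254 − 0.0390) − 1.44/(0.254)²
  = 58.041/0.21500 − 22.320 = 269.96 − 22.320 = 247.64 atm
Z = PV_m/(RT) = (247.64)(0.254)/((0.08206)(707.3)) = 62.901/58.041 = 1.084

Z ≈ 1.084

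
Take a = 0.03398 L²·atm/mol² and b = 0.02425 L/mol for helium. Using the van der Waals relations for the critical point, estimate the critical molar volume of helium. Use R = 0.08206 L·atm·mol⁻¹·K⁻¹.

V_m,c ≈ 0.07275 L/mol

For a van der Waals gas, V_m,c = 3b.
V_m,c = 3×0.02425 = 0.07275 L/mol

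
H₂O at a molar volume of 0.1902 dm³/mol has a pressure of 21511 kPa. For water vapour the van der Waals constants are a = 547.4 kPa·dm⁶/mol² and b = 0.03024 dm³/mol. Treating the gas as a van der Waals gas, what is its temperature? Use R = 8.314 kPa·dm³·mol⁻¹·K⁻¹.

T ≈ 705.0 K

T = (P + a/V_m²)(V_m − b)/R
P + a/V_m² = 21511 + 547.4/(0.1902)² = 36643 kPa
V_m − b = 0.1902 − 0.03024 = 0.15996 dm³/mol
T = (36643)(0.15996)/8.314 = 705.0 K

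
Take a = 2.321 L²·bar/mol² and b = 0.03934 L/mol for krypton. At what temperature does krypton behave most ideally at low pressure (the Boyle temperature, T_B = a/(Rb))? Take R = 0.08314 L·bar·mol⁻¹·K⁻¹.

T_B ≈ 709.6 K

For a van der Waals gas the second virial coefficient B₂ = b − a/(RT) vanishes at T_B = a/(Rb).
T_B = 2.321/(0.08314×0.03934) = 2.321/0.0032707 = 709.6 K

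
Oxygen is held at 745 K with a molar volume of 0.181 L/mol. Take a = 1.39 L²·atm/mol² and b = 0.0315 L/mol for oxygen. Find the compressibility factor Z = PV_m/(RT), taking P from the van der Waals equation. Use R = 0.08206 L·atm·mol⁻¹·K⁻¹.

P = RT/(V_m − b) − a/V_m² = (0.08206)(745)/(0.181 − 0.0315) − 1.39/(0.181)²
  = 61.135/0.14950 − 42.428 = 408.93 − 42.428 = 366.50 atm
Z = PV_m/(RT) = (366.50)(0.181)/((0.08206)(745)) = 66.337/61.135 = 1.085

Z ≈ 1.085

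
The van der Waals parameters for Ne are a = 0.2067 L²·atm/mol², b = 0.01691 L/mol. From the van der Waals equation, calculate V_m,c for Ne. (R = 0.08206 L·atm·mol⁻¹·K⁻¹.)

V_m,c ≈ 0.05073 L/mol

For a van der Waals gas, V_m,c = 3b.
V_m,c = 3×0.01691 = 0.05073 L/mol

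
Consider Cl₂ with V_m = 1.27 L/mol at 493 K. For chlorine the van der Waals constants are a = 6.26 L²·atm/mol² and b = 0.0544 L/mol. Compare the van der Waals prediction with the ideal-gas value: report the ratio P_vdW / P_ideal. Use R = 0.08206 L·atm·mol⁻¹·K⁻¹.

P_vdW / P_ideal ≈ 0.9229

Ideal: P_ideal = RT/V_m = (0.08206)(493)/1.27 = 31.8548 atm
vdW: P = RT/(V_m − b) − a/V_m² = 40.4556/1.21560 − 6.26/1.61290 = 33.2804 − 3.88121 = 29.3992 atm
Ratio = 29.3992/31.8548 = 0.9229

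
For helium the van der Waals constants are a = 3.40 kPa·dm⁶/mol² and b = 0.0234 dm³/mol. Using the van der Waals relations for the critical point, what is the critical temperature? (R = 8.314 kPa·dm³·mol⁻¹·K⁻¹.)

T_c ≈ 5.178 K

For a van der Waals gas, T_c = 8a/(27Rb).
T_c = 8×3.40/(27×8.314×0.0234) = 27.200/5.2528 = 5.178 K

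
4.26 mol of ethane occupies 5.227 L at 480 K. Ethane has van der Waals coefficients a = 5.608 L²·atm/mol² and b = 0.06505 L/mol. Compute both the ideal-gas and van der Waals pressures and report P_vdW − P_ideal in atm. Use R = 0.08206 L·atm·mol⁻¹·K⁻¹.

Ideal: P_ideal = nRT/V = (4.26)(0.08206)(480)/5.227 = 32.1018 atm
vdW: P = nRT/(V − nb) − a n²/V² = 167.796/4.94989 − 101.772/27.3215 = 33.8989 − 3.72498 = 30.1739 atm
ΔP = 30.1739 − 32.1018 = -1.928 atm

ΔP ≈ -1.928 atm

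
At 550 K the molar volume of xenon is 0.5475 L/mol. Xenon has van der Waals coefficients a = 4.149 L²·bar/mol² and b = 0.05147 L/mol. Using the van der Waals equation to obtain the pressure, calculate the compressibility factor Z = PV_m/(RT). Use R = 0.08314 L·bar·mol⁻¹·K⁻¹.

P = RT/(V_m − b) − a/V_m² = (0.08314)(550)/(0.5475 − 0.05147) − 4.149/(0.5475)²
  = 45.727/0.49603 − 13.841 = 92.186 − 13.841 = 78.345 bar
Z = PV_m/(RT) = (78.345)(0.5475)/((0.08314)(550)) = 42.894/45.727 = 0.9380

Z ≈ 0.9380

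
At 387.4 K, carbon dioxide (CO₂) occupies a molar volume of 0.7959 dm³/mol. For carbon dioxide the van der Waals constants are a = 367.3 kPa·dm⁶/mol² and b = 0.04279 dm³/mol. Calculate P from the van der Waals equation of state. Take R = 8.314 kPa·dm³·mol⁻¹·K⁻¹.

P = RT/(V_m − b) − a/V_m²
RT/(V_m − b) = (8.314)(387.4)/(0.7959 − 0.04279) = 3220.8/0.75311 = 4276.7 kPa
a/V_m² = 367.3/(0.7959)² = 579.83 kPa
P = 4276.7 − 579.83 = 3697 kPa

P ≈ 3697 kPa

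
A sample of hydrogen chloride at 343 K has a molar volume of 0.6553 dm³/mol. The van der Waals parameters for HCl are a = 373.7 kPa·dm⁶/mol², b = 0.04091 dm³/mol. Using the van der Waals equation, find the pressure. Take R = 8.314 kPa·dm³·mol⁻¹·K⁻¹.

P = RT/(V_m − b) − a/V_m²
RT/(V_m − b) = (8.314)(343)/(0.6553 − 0.04091) = 2851.7/0.61439 = 4641.5 kPa
a/V_m² = 373.7/(0.6553)² = 870.25 kPa
P = 4641.5 − 870.25 = 3771 kPa

P ≈ 3771 kPa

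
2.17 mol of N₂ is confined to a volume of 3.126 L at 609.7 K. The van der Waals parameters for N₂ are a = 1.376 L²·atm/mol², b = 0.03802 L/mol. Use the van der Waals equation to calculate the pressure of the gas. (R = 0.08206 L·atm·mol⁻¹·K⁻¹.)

P ≈ 35.01 atm

P = nRT/(V − nb) − a n²/V²
nRT/(V − nb) = (2.17)(0.08206)(609.7)/(3.126 − 2.17×0.03802) = 108.57/3.0435 = 35.673 atm
a n²/V² = (1.376)(2.17)²/(3.126)² = 0.66307 atm
P = 35.673 − 0.66307 = 35.01 atm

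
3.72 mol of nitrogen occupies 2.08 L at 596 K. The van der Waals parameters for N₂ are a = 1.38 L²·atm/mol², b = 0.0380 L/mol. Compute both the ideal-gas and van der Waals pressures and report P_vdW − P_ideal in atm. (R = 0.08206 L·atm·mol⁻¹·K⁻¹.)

Ideal: P_ideal = nRT/V = (3.72)(0.08206)(596)/2.08 = 87.4696 atm
vdW: P = nRT/(V − nb) − a n²/V² = 181.937/1.93864 − 19.0970/4.32640 = 93.8477 − 4.41406 = 89.4336 atm
ΔP = 89.4336 − 87.4696 = 1.964 atm

ΔP ≈ 1.964 atm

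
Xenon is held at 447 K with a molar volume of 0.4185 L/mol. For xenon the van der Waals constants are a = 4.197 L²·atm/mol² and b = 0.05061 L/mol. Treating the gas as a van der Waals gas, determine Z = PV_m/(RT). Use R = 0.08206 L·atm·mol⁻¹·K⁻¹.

Z ≈ 0.8642

P = RT/(V_m − b) − a/V_m² = (0.08206)(447)/(0.4185 − 0.05061) − 4.197/(0.4185)²
  = 36.681/0.36789 − 23.963 = 99.706 − 23.963 = 75.743 atm
Z = PV_m/(RT) = (75.743)(0.4185)/((0.08206)(447)) = 31.698/36.681 = 0.8642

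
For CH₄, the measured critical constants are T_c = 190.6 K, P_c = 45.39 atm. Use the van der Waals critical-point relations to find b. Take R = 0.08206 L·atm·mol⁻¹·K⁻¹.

From T_c = 8a/(27Rb) and P_c = a/(27b²): b = R T_c/(8 P_c).
b = (0.08206)(190.6)/(8×45.39) = 15.641/363.12 = 0.04307 L/mol

b ≈ 0.04307 L/mol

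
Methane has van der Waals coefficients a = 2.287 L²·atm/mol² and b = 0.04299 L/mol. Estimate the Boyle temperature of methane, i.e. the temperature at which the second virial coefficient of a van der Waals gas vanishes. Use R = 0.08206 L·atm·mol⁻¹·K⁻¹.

T_B ≈ 648.3 K

For a van der Waals gas the second virial coefficient B₂ = b − a/(RT) vanishes at T_B = a/(Rb).
T_B = 2.287/(0.08206×0.04299) = 2.287/0.0035278 = 648.3 K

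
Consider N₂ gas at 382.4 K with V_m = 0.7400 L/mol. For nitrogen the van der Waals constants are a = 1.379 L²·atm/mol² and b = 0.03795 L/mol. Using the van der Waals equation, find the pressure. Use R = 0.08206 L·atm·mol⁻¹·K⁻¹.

P = RT/(V_m − b) − a/V_m²
RT/(V_m − b) = (0.08206)(382.4)/(0.7400 − 0.03795) = 31.380/0.70205 = 44.698 atm
a/V_m² = 1.379/(0.7400)² = 2.5183 atm
P = 44.698 − 2.5183 = 42.18 atm

P ≈ 42.18 atm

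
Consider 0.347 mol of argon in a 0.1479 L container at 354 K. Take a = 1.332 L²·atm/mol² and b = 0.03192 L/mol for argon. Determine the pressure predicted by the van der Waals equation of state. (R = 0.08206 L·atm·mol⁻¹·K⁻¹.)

P ≈ 66.34 atm

P = nRT/(V − nb) − a n²/V²
nRT/(V − nb) = (0.347)(0.08206)(354)/(0.1479 − 0.347×0.03192) = 10.080/0.13682 = 73.673 atm
a n²/V² = (1.332)(0.347)²/(0.1479)² = 7.3321 atm
P = 73.673 − 7.3321 = 66.34 atm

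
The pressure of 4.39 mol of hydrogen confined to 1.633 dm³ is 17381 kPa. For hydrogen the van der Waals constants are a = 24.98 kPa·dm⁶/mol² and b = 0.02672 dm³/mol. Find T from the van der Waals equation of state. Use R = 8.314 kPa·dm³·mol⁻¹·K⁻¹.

T = (P + a n²/V²)(V − nb)/(nR)
P + a n²/V² = 17381 + (24.98)(4.39)²/(1.633)² = 17562 kPa
V − nb = 1.633 − (4.39)(0.02672) = 1.5157 dm³
T = (17562)(1.5157)/((4.39)(8.314)) = 729.3 K

T ≈ 729.3 K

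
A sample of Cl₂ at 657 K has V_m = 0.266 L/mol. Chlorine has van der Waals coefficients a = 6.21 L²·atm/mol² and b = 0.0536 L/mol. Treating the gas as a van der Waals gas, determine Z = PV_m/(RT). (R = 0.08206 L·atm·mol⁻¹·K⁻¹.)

Z ≈ 0.8193

P = RT/(V_m − b) − a/V_m² = (0.08206)(657)/(0.266 − 0.0536) − 6.21/(0.266)²
  = 53.913/0.21240 − 87.766 = 253.83 − 87.766 = 166.06 atm
Z = PV_m/(RT) = (166.06)(0.266)/((0.08206)(657)) = 44.172/53.913 = 0.8193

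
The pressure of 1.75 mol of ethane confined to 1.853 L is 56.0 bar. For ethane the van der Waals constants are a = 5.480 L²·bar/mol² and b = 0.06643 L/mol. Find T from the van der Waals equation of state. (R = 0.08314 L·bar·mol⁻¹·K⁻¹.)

T ≈ 726.8 K

T = (P + a n²/V²)(V − nb)/(nR)
P + a n²/V² = 56.0 + (5.480)(1.75)²/(1.853)² = 60.888 bar
V − nb = 1.853 − (1.75)(0.06643) = 1.7367 L
T = (60.888)(1.7367)/((1.75)(0.08314)) = 726.8 K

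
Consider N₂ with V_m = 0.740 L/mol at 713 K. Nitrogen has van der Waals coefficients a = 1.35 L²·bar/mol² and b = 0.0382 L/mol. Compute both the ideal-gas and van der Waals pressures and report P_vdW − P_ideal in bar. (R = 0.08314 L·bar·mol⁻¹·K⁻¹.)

ΔP ≈ 1.895 bar

Ideal: P_ideal = RT/V_m = (0.08314)(713)/0.740 = 80.1065 bar
vdW: P = RT/(V_m − b) − a/V_m² = 59.2788/0.701800 − 1.35/0.547600 = 84.4668 − 2.46530 = 82.0015 bar
ΔP = 82.0015 − 80.1065 = 1.895 bar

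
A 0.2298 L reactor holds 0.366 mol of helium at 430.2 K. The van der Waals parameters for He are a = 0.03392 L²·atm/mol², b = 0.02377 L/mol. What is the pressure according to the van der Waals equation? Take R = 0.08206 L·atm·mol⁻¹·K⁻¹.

P = nRT/(V − nb) − a n²/V²
nRT/(V − nb) = (0.366)(0.08206)(430.2)/(0.2298 − 0.366×0.02377) = 12.921/0.22110 = 58.440 atm
a n²/V² = (0.03392)(0.366)²/(0.2298)² = 0.086043 atm
P = 58.440 − 0.086043 = 58.35 atm

P ≈ 58.35 atm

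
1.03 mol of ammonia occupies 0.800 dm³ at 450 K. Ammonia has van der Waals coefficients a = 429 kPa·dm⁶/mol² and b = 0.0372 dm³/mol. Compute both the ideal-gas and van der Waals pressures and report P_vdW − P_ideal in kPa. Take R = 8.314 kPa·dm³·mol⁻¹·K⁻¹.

Ideal: P_ideal = nRT/V = (1.03)(8.314)(450)/0.800 = 4816.92 kPa
vdW: P = nRT/(V − nb) − a n²/V² = 3853.54/0.761684 − 455.126/0.640000 = 5059.24 − 711.134 = 4348.11 kPa
ΔP = 4348.11 − 4816.92 = -468.8 kPa

ΔP ≈ -468.8 kPa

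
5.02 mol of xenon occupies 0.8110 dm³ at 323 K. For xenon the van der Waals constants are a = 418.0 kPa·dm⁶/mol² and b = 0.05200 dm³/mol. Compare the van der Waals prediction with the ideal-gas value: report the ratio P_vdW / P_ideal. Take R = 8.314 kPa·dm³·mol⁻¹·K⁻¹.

Ideal: P_ideal = nRT/V = (5.02)(8.314)(323)/0.8110 = 16622.5 kPa
vdW: P = nRT/(V − nb) − a n²/V² = 13480.8/0.549960 − 10533.8/0.657721 = 24512.3 − 16015.6 = 8496.7 kPa
Ratio = 8496.7/16622.5 = 0.5112

P_vdW / P_ideal ≈ 0.5112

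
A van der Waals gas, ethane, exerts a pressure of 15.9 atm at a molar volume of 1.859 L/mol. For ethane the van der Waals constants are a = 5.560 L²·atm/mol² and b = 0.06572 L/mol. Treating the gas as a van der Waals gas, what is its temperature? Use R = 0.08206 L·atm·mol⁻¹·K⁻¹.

T ≈ 382.6 K

T = (P + a/V_m²)(V_m − b)/R
P + a/V_m² = 15.9 + 5.560/(1.859)² = 17.509 atm
V_m − b = 1.859 − 0.06572 = 1.7933 L/mol
T = (17.509)(1.7933)/0.08206 = 382.6 K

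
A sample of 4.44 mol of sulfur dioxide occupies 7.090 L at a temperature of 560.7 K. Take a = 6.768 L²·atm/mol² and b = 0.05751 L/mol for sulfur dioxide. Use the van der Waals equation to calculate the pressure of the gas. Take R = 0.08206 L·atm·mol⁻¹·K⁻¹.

P ≈ 27.24 atm

P = nRT/(V − nb) − a n²/V²
nRT/(V − nb) = (4.44)(0.08206)(560.7)/(7.090 − 4.44×0.05751) = 204.29/6.8347 = 29.890 atm
a n²/V² = (6.768)(4.44)²/(7.090)² = 2.6542 atm
P = 29.890 − 2.6542 = 27.24 atm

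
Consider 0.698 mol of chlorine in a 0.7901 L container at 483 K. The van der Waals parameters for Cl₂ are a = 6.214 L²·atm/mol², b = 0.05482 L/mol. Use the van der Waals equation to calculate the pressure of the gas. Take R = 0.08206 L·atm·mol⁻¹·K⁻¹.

P = nRT/(V − nb) − a n²/V²
nRT/(V − nb) = (0.698)(0.08206)(483)/(0.7901 − 0.698×0.05482) = 27.665/0.75184 = 36.796 atm
a n²/V² = (6.214)(0.698)²/(0.7901)² = 4.8497 atm
P = 36.796 − 4.8497 = 31.95 atm

P ≈ 31.95 atm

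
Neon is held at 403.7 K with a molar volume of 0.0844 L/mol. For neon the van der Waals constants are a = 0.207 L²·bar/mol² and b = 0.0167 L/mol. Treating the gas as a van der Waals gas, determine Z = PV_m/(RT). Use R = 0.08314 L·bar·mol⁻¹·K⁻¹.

P = RT/(V_m − b) − a/V_m² = (0.08314)(403.7)/(0.0844 − 0.0167) − 0.207/(0.0844)²
  = 33.564/0.067700 − 29.059 = 495.78 − 29.059 = 466.72 bar
Z = PV_m/(RT) = (466.72)(0.0844)/((0.08314)(403.7)) = 39.391/33.564 = 1.174

Z ≈ 1.174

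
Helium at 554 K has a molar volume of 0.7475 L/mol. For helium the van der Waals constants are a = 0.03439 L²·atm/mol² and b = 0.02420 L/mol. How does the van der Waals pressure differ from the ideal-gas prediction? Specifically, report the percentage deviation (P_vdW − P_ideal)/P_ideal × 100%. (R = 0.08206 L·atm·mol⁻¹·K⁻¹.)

3.24 %

Ideal: P_ideal = RT/V_m = (0.08206)(554)/0.7475 = 60.8177 atm
vdW: P = RT/(V_m − b) − a/V_m² = 45.4612/0.723300 − 0.03439/0.558756 = 62.8525 − 0.0615474 = 62.7910 atm
% deviation = (62.7910 − 60.8177)/60.8177 × 100% = 3.24%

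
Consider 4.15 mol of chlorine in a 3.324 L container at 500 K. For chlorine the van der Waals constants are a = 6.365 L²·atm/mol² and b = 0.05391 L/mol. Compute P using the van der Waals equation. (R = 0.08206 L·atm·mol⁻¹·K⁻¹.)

P ≈ 45.00 atm

P = nRT/(V − nb) − a n²/V²
nRT/(V − nb) = (4.15)(0.08206)(500)/(3.324 − 4.15×0.05391) = 170.27/3.1003 = 54.920 atm
a n²/V² = (6.365)(4.15)²/(3.324)² = 9.9214 atm
P = 54.920 − 9.9214 = 45.00 atm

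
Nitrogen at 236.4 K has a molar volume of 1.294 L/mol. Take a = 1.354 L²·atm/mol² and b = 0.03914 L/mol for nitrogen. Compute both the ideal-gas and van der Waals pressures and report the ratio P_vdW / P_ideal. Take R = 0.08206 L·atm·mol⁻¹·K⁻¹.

P_vdW / P_ideal ≈ 0.9773

Ideal: P_ideal = RT/V_m = (0.08206)(236.4)/1.294 = 14.9915 atm
vdW: P = RT/(V_m − b) − a/V_m² = 19.3990/1.25486 − 1.354/1.67444 = 15.4591 − 0.808629 = 14.6505 atm
Ratio = 14.6505/14.9915 = 0.9773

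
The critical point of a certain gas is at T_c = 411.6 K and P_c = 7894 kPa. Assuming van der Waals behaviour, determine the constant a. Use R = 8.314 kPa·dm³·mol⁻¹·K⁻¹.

From T_c = 8a/(27Rb) and P_c = a/(27b²): a = 27 R² T_c²/(64 P_c).
a = 27×(8.314)²×(411.6)²/(64×7894) = 316180103/505216 = 625.8 kPa·dm⁶/mol²

a ≈ 625.8 kPa·dm⁶/mol²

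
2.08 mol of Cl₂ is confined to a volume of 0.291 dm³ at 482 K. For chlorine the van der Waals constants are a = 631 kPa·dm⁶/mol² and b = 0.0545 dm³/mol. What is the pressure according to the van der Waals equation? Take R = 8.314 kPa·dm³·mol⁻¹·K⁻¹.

P ≈ 14684 kPa

P = nRT/(V − nb) − a n²/V²
nRT/(V − nb) = (2.08)(8.314)(482)/(0.291 − 2.08×0.0545) = 8335.3/0.17764 = 46922 kPa
a n²/V² = (631)(2.08)²/(0.291)² = 32238 kPa
P = 46922 − 32238 = 14684 kPa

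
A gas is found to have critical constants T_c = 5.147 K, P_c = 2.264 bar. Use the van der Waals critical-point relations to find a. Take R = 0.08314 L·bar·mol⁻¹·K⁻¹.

a ≈ 0.03412 L²·bar/mol²

From T_c = 8a/(27Rb) and P_c = a/(27b²): a = 27 R² T_c²/(64 P_c).
a = 27×(0.08314)²×(5.147)²/(64×2.264) = 4.9442/144.90 = 0.03412 L²·bar/mol²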